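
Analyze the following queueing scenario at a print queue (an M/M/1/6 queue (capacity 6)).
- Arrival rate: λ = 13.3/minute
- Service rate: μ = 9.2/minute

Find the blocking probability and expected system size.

ρ = λ/μ = 13.3/9.2 = 1.44565
P₀ = (1-ρ)/(1-ρ^(K+1)) = (1-1.44565)/(1-1.44565^7) = -0.4457/-12.1960 = 0.03654
P_K = P₀×ρ^K = 0.03654 × 1.44565^6 = 0.03654 × 9.1281 = 0.3335
Blocking probability P_6 = 0.3335 (33.35%)
L = ρ[1 - (K+1)ρ^K + Kρ^(K+1)] / [(1-ρ)(1-ρ^(K+1))]
L = 1.44565 × (1 - 7×9.1281 + 6×13.1960) / ((1 - 1.44565) × (1 - 13.1960)) = 4.3300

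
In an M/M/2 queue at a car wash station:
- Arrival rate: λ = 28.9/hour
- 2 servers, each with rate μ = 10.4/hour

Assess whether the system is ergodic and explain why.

Stability requires ρ = λ/(cμ) < 1
ρ = 28.9/(2 × 10.4) = 28.9/20.80 = 1.3894
Since 1.3894 ≥ 1, the system is UNSTABLE.
Need c > λ/μ = 28.9/10.4 = 2.78.
Minimum servers needed: c = 3.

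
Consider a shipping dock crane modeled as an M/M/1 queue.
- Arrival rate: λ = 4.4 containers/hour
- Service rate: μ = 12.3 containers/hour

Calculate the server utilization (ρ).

Server utilization: ρ = λ/μ
ρ = 4.4/12.3 = 0.3577
The server is busy 35.77% of the time.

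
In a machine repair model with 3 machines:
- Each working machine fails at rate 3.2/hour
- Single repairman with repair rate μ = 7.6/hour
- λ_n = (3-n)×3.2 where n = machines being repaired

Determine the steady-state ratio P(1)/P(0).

P(1)/P(0) = ∏_{i=0}^{1-1} λ_i/μ_{i+1}
= (3-0)×3.2/7.6
= 1.2632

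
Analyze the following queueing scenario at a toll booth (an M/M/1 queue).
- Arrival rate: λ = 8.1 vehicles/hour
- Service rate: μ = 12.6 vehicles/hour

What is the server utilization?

Server utilization: ρ = λ/μ
ρ = 8.1/12.6 = 0.6429
The server is busy 64.29% of the time.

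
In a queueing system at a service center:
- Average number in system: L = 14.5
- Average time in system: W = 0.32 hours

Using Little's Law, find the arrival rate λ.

Little's Law: L = λW, so λ = L/W
λ = 14.5/0.32 = 45.3125 customers/hour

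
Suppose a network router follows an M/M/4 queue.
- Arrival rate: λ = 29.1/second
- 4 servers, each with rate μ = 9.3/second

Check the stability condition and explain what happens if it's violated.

Stability requires ρ = λ/(cμ) < 1
ρ = 29.1/(4 × 9.3) = 29.1/37.20 = 0.7823
Since 0.7823 < 1, the system is STABLE.
The servers are busy 78.23% of the time.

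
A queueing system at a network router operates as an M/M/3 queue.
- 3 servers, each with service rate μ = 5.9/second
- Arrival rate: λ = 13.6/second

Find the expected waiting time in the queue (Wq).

Traffic intensity: ρ = λ/(cμ) = 13.6/(3×5.9) = 0.7684
Since ρ = 0.7684 < 1, system is stable.
Offered load a = λ/μ = cρ = 13.6/5.9 = 2.3051
P₀ = [ Σₙ₌₀^2 aⁿ/n! + a^3/(3!(1-ρ)) ]⁻¹
Σ = a^0/0! + a^1/1! + a^2/2! = 1.0000 + 2.3051 + 2.6567 = 5.9618
a^3/(3!(1-ρ)) = 12.2479/(6 × 0.23164) = 8.8125
P₀ = 1/(5.9618 + 8.8125) = 0.06769
Lq = P₀·a^3·ρ / (3!(1-ρ)²) = 0.067685 × 12.2479 × 0.76836 / (6 × 0.053656) = 1.9786
Wq = Lq/λ = 1.9786/13.6 = 0.1455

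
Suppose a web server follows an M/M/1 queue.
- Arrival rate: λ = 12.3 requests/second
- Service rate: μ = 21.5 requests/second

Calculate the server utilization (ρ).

Server utilization: ρ = λ/μ
ρ = 12.3/21.5 = 0.5721
The server is busy 57.21% of the time.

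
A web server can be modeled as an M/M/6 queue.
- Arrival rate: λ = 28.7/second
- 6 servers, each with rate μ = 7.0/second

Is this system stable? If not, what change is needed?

Stability requires ρ = λ/(cμ) < 1
ρ = 28.7/(6 × 7.0) = 28.7/42.00 = 0.6833
Since 0.6833 < 1, the system is STABLE.
The servers are busy 68.33% of the time.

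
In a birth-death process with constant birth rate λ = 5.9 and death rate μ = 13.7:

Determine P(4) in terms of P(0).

For constant rates: P(n)/P(0) = (λ/μ)^n
P(4)/P(0) = (5.9/13.7)^4 = 0.43066^4 = 0.03440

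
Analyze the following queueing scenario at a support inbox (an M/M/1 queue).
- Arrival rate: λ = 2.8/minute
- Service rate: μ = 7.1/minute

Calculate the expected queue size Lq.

ρ = λ/μ = 2.8/7.1 = 0.3944
For M/M/1: Lq = λ²/(μ(μ-λ))
Lq = 7.84/(7.1 × 4.30)
Lq = 0.2568 emails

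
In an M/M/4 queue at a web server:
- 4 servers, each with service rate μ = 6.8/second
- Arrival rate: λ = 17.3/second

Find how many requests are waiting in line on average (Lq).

Traffic intensity: ρ = λ/(cμ) = 17.3/(4×6.8) = 0.6360
Since ρ = 0.6360 < 1, system is stable.
Offered load a = λ/μ = cρ = 17.3/6.8 = 2.5441
P₀ = [ Σₙ₌₀^3 aⁿ/n! + a^4/(4!(1-ρ)) ]⁻¹
Σ = a^0/0! + a^1/1! + a^2/2! + a^3/3! = 1.0000 + 2.5441 + 3.2363 + 2.7445 = 9.5249
a^4/(4!(1-ρ)) = 41.8937/(24 × 0.36397) = 4.7959
P₀ = 1/(9.5249 + 4.7959) = 0.06983
Lq = P₀·a^4·ρ / (4!(1-ρ)²) = 0.069829 × 41.8937 × 0.63603 / (24 × 0.13247) = 0.5852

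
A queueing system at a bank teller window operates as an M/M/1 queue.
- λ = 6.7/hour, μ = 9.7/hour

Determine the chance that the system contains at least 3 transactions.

ρ = λ/μ = 6.7/9.7 = 0.6907
P(N ≥ n) = ρⁿ
P(N ≥ 3) = 0.6907^3
P(N ≥ 3) = 0.3295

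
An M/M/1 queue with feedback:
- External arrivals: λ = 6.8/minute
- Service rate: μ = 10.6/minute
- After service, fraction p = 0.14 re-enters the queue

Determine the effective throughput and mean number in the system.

Effective arrival rate: λ_eff = λ/(1-p) = 6.8/(1-0.14) = 6.8/0.86 = 7.9070
ρ = λ_eff/μ = 7.9070/10.6 = 0.74594
L = ρ/(1-ρ) = 0.74594/(1-0.74594) = 2.9361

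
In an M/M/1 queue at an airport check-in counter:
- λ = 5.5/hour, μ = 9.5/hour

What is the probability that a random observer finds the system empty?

ρ = λ/μ = 5.5/9.5 = 0.5789
P(0) = 1 - ρ = 1 - 0.5789 = 0.4211
The server is idle 42.11% of the time.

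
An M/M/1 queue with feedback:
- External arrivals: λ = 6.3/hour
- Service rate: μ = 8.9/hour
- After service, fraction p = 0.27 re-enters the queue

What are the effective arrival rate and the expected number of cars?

Effective arrival rate: λ_eff = λ/(1-p) = 6.3/(1-0.27) = 6.3/0.73 = 8.630137
ρ = λ_eff/μ = 8.630137/8.9 = 0.9696783
L = ρ/(1-ρ) = 0.9696783/(1-0.9696783) = 31.9797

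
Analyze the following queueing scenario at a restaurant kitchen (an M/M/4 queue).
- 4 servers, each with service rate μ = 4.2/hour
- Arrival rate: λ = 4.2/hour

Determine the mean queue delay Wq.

Traffic intensity: ρ = λ/(cμ) = 4.2/(4×4.2) = 0.2500
Since ρ = 0.2500 < 1, system is stable.
Offered load a = λ/μ = cρ = 4.2/4.2 = 1.0000
P₀ = [ Σₙ₌₀^3 aⁿ/n! + a^4/(4!(1-ρ)) ]⁻¹
Σ = a^0/0! + a^1/1! + a^2/2! + a^3/3! = 1.0000 + 1.0000 + 0.5000 + 0.1667 = 2.6667
a^4/(4!(1-ρ)) = 1.0000/(24 × 0.7500) = 0.05556
P₀ = 1/(2.6667 + 0.05556) = 0.3673
Lq = P₀·a^4·ρ / (4!(1-ρ)²) = 0.36735 × 1.0000 × 0.25000 / (24 × 0.56250) = 0.006803
Wq = Lq/λ = 0.006803/4.2 = 0.001620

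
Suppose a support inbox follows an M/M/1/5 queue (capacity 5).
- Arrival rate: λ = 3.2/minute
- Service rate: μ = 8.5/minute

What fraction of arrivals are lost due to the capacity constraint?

ρ = λ/μ = 3.2/8.5 = 0.37647
P₀ = (1-ρ)/(1-ρ^(K+1)) = (1-0.37647)/(1-0.37647^6) = 0.6235/0.9972 = 0.6253
P_K = P₀×ρ^K = 0.6253 × 0.37647^5 = 0.6253 × 0.007562 = 0.004729
Blocking probability = 0.47%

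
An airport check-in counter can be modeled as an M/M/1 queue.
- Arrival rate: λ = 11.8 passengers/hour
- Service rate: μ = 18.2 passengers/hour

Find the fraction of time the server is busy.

Server utilization: ρ = λ/μ
ρ = 11.8/18.2 = 0.6484
The server is busy 64.84% of the time.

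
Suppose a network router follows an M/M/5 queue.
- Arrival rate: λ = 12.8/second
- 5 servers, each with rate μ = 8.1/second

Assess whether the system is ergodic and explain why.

Stability requires ρ = λ/(cμ) < 1
ρ = 12.8/(5 × 8.1) = 12.8/40.50 = 0.3160
Since 0.3160 < 1, the system is STABLE.
The servers are busy 31.60% of the time.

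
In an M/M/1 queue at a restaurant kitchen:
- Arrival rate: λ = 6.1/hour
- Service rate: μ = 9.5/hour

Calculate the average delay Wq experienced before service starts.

First, compute utilization: ρ = λ/μ = 6.1/9.5 = 0.6421
For M/M/1: Wq = λ/(μ(μ-λ))
Wq = 6.1/(9.5 × (9.5-6.1))
Wq = 6.1/(9.5 × 3.40)
Wq = 0.1889 hours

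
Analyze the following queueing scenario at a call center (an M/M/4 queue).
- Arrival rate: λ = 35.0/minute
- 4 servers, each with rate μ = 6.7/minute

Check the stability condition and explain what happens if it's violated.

Stability requires ρ = λ/(cμ) < 1
ρ = 35.0/(4 × 6.7) = 35.0/26.80 = 1.3060
Since 1.3060 ≥ 1, the system is UNSTABLE.
Need c > λ/μ = 35.0/6.7 = 5.22.
Minimum servers needed: c = 6.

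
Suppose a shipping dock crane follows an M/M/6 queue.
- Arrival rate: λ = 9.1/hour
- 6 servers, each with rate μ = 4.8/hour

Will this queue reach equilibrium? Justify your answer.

Stability requires ρ = λ/(cμ) < 1
ρ = 9.1/(6 × 4.8) = 9.1/28.80 = 0.3160
Since 0.3160 < 1, the system is STABLE.
The servers are busy 31.60% of the time.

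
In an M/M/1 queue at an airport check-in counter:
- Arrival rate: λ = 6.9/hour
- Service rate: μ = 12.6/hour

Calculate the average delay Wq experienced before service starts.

First, compute utilization: ρ = λ/μ = 6.9/12.6 = 0.5476
For M/M/1: Wq = λ/(μ(μ-λ))
Wq = 6.9/(12.6 × (12.6-6.9))
Wq = 6.9/(12.6 × 5.70)
Wq = 0.09607 hours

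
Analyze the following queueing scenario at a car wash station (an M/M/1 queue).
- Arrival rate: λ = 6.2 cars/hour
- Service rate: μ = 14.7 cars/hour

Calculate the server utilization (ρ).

Server utilization: ρ = λ/μ
ρ = 6.2/14.7 = 0.4218
The server is busy 42.18% of the time.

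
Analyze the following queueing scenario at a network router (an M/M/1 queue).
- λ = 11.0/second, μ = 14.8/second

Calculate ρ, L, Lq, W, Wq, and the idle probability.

Step 1: ρ = λ/μ = 11.0/14.8 = 0.7432
Step 2: L = λ/(μ-λ) = 11.0/3.80 = 2.8947
Step 3: Lq = λ²/(μ(μ-λ)) = 121.00/(14.8×3.80) = 2.1515
Step 4: W = 1/(μ-λ) = 1/3.80 = 0.263158
Step 5: Wq = λ/(μ(μ-λ)) = 11.0/(14.8×3.80) = 0.1956
Step 6: P(0) = 1-ρ = 0.2568
Verify: L = λW = 11.0×0.263158 = 2.8947 ✔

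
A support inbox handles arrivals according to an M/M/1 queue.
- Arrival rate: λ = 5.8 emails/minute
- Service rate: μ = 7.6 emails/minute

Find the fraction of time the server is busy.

Server utilization: ρ = λ/μ
ρ = 5.8/7.6 = 0.7632
The server is busy 76.32% of the time.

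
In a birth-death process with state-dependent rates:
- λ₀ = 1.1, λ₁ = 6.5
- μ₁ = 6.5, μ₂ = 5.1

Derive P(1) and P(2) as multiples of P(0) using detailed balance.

Balance equations:
State 0: λ₀P₀ = μ₁P₁ → P₁ = (λ₀/μ₁)P₀ = (1.1/6.5)P₀ = 0.1692P₀
State 1: P₂ = (λ₀λ₁)/(μ₁μ₂)P₀ = (1.1×6.5)/(6.5×5.1)P₀ = 0.2157P₀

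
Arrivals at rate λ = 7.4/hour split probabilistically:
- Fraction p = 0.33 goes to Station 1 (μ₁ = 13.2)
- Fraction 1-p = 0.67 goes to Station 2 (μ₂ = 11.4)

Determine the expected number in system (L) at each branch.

Effective rates: λ₁ = 7.4×0.33 = 2.442, λ₂ = 7.4×0.67 = 4.958
Station 1: ρ₁ = 2.442/13.2 = 0.1850, L₁ = ρ₁/(1-ρ₁) = 0.1850/(1-0.1850) = 0.2270
Station 2: ρ₂ = 4.958/11.4 = 0.4349, L₂ = ρ₂/(1-ρ₂) = 0.4349/(1-0.4349) = 0.7696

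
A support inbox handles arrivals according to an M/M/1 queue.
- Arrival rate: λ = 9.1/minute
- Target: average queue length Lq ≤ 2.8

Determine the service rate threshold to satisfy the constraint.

For M/M/1: Lq = λ²/(μ(μ-λ))
Need Lq ≤ 2.8, i.e. μ(μ-λ) ≥ λ²/2.8
μ² - 9.1μ - 82.81/2.8 ≥ 0  →  μ² - 9.1μ - 29.5750 ≥ 0
Quadratic formula (positive root): μ = [λ + √(λ² + 4×29.5750)]/2
Discriminant: 82.81 + 4×29.5750 = 201.1100, √201.1100 = 14.1813
μ ≥ (9.1 + 14.1813)/2 = 11.6407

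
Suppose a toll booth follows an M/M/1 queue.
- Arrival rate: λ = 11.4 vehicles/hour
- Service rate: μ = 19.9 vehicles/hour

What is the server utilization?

Server utilization: ρ = λ/μ
ρ = 11.4/19.9 = 0.5729
The server is busy 57.29% of the time.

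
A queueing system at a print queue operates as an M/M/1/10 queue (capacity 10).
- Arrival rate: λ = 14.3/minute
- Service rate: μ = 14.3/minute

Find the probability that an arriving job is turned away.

ρ = λ/μ = 14.3/14.3 = 1 exactly.
With ρ = 1 the usual (1-ρ)/(1-ρ^(K+1)) form is 0/0; instead every state 0..K is equally likely.
P₀ = 1/(K+1) = 1/11 = 0.09091
P_K = P₀×ρ^K = P₀ = 0.09091
Blocking probability = 9.09%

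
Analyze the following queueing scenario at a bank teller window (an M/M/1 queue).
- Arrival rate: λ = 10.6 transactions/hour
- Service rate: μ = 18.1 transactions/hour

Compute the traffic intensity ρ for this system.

Server utilization: ρ = λ/μ
ρ = 10.6/18.1 = 0.5856
The server is busy 58.56% of the time.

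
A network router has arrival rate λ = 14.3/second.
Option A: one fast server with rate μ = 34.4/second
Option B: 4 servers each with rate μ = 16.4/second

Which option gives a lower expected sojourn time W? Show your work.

Option A: single server μ = 34.4 (M/M/1)
  ρ_A = 14.3/34.4 = 0.4157
  W_A = 1/(μ-λ) = 1/(34.4-14.3) = 1/20.10 = 0.04975

Option B: 4 servers μ = 16.4 (M/M/4)
  ρ_B = λ/(cμ) = 14.3/(4×16.4) = 0.2180
  Offered load a = λ/μ = cρ = 14.3/16.4 = 0.8720
  P₀ = [ Σₙ₌₀^3 aⁿ/n! + a^4/(4!(1-ρ)) ]⁻¹
  Σ = a^0/0! + a^1/1! + a^2/2! + a^3/3! = 1.0000 + 0.8720 + 0.3801 + 0.1105 = 2.3626
  a^4/(4!(1-ρ)) = 0.5781/(24 × 0.7820) = 0.03080
  P₀ = 1/(2.3626 + 0.03080) = 0.4178
  Lq = P₀·a^4·ρ / (4!(1-ρ)²) = 0.41782 × 0.57805 × 0.21799 / (24 × 0.61154) = 0.003587
  Wq_B = Lq/λ = 0.003587/14.3 = 0.0002508
  W_B = Wq_B + 1/μ = 0.0002508 + 0.06098 = 0.06123

Since W_A = 0.04975 < W_B = 0.06123, Option A (single fast server) has the shorter time in system.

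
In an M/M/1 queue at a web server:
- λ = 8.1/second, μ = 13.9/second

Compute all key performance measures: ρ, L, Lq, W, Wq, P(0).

Step 1: ρ = λ/μ = 8.1/13.9 = 0.5827
Step 2: L = λ/(μ-λ) = 8.1/5.80 = 1.3966
Step 3: Lq = λ²/(μ(μ-λ)) = 65.61/(13.9×5.80) = 0.8138
Step 4: W = 1/(μ-λ) = 1/5.80 = 0.172414
Step 5: Wq = λ/(μ(μ-λ)) = 8.1/(13.9×5.80) = 0.1005
Step 6: P(0) = 1-ρ = 0.4173
Verify: L = λW = 8.1×0.172414 = 1.3966 ✔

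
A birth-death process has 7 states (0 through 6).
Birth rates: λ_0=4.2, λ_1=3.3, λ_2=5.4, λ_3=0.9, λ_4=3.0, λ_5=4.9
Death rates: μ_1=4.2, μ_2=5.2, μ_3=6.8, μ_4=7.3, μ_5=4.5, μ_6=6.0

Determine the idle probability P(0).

Ratios P(n)/P(0) = (λ₀···λₙ₋₁)/(μ₁···μₙ):
P(1)/P(0) = (4.2)/(4.2) = 1.0000
P(2)/P(0) = (4.2×3.3)/(4.2×5.2) = 0.6346
P(3)/P(0) = (4.2×3.3×5.4)/(4.2×5.2×6.8) = 0.5040
P(4)/P(0) = (4.2×3.3×5.4×0.9)/(4.2×5.2×6.8×7.3) = 0.06213
P(5)/P(0) = (4.2×3.3×5.4×0.9×3.0)/(4.2×5.2×6.8×7.3×4.5) = 0.04142
P(6)/P(0) = (4.2×3.3×5.4×0.9×3.0×4.9)/(4.2×5.2×6.8×7.3×4.5×6.0) = 0.03383

Normalization: ∑ P(n) = 1
P(0) × (1.0000 + 1.0000 + 0.6346 + 0.5040 + 0.06213 + 0.04142 + 0.03383) = 1
P(0) × 3.2760 = 1
P(0) = 1/3.2760 = 0.3053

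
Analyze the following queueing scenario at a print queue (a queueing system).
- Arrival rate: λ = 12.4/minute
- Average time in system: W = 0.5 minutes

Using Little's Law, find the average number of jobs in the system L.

Little's Law: L = λW
L = 12.4 × 0.5 = 6.2000 jobs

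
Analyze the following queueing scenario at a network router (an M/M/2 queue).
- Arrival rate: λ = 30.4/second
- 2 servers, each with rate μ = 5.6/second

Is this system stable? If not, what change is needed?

Stability requires ρ = λ/(cμ) < 1
ρ = 30.4/(2 × 5.6) = 30.4/11.20 = 2.7143
Since 2.7143 ≥ 1, the system is UNSTABLE.
Need c > λ/μ = 30.4/5.6 = 5.43.
Minimum servers needed: c = 6.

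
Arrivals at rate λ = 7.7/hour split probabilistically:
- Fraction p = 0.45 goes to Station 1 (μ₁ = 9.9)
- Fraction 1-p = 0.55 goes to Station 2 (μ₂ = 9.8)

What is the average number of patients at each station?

Effective rates: λ₁ = 7.7×0.45 = 3.465, λ₂ = 7.7×0.55 = 4.235
Station 1: ρ₁ = 3.465/9.9 = 0.3500, L₁ = ρ₁/(1-ρ₁) = 0.3500/(1-0.3500) = 0.5385
Station 2: ρ₂ = 4.235/9.8 = 0.43214, L₂ = ρ₂/(1-ρ₂) = 0.43214/(1-0.43214) = 0.7610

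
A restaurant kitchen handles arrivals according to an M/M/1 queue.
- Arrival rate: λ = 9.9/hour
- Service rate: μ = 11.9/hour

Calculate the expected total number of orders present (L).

ρ = λ/μ = 9.9/11.9 = 0.8319
For M/M/1: L = λ/(μ-λ)
L = 9.9/(11.9-9.9) = 9.9/2.00
L = 4.9500 orders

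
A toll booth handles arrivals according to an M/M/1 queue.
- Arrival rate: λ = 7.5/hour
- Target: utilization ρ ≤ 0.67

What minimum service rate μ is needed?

ρ = λ/μ, so μ = λ/ρ
μ ≥ 7.5/0.67 = 11.1940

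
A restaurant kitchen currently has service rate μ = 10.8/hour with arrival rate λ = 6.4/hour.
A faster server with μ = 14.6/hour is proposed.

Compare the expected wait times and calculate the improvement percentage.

System 1: ρ₁ = 6.4/10.8 = 0.5926, W₁ = 1/(10.8-6.4) = 0.22727
System 2: ρ₂ = 6.4/14.6 = 0.4384, W₂ = 1/(14.6-6.4) = 0.12195
Improvement: (W₁-W₂)/W₁ = (0.22727-0.12195)/0.22727 = 46.34%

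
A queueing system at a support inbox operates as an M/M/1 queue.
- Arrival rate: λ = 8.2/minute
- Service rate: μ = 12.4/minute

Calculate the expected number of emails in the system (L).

ρ = λ/μ = 8.2/12.4 = 0.6613
For M/M/1: L = λ/(μ-λ)
L = 8.2/(12.4-8.2) = 8.2/4.20
L = 1.9524 emails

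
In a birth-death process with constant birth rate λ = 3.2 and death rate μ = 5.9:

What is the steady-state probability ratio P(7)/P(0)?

For constant rates: P(n)/P(0) = (λ/μ)^n
P(7)/P(0) = (3.2/5.9)^7 = 0.5424^7 = 0.01381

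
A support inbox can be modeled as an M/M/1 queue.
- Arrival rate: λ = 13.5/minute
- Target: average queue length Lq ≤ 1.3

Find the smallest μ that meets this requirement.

For M/M/1: Lq = λ²/(μ(μ-λ))
Need Lq ≤ 1.3, i.e. μ(μ-λ) ≥ λ²/1.3
μ² - 13.5μ - 182.25/1.3 ≥ 0  →  μ² - 13.5μ - 140.1923 ≥ 0
Quadratic formula (positive root): μ = [λ + √(λ² + 4×140.1923)]/2
Discriminant: 182.25 + 4×140.1923 = 743.0192, √743.0192 = 27.2584
μ ≥ (13.5 + 27.2584)/2 = 20.3792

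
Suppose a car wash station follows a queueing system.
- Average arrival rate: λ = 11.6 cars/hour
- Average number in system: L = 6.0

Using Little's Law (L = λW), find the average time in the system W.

Little's Law: L = λW, so W = L/λ
W = 6.0/11.6 = 0.5172 hours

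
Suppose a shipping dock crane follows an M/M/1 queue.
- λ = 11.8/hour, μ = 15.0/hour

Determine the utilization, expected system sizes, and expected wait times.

Step 1: ρ = λ/μ = 11.8/15.0 = 0.7867
Step 2: L = λ/(μ-λ) = 11.8/3.20 = 3.6875
Step 3: Lq = λ²/(μ(μ-λ)) = 139.24/(15.0×3.20) = 2.9008
Step 4: W = 1/(μ-λ) = 1/3.20 = 0.3125
Step 5: Wq = λ/(μ(μ-λ)) = 11.8/(15.0×3.20) = 0.2458
Step 6: P(0) = 1-ρ = 0.2133
Verify: L = λW = 11.8×0.3125 = 3.6875 ✔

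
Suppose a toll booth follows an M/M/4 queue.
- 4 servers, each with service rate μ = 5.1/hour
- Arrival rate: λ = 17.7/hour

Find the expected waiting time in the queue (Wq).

Traffic intensity: ρ = λ/(cμ) = 17.7/(4×5.1) = 0.8676
Since ρ = 0.8676 < 1, system is stable.
Offered load a = λ/μ = cρ = 17.7/5.1 = 3.4706
P₀ = [ Σₙ₌₀^3 aⁿ/n! + a^4/(4!(1-ρ)) ]⁻¹
Σ = a^0/0! + a^1/1! + a^2/2! + a^3/3! = 1.0000 + 3.4706 + 6.0225 + 6.9672 = 17.4603
a^4/(4!(1-ρ)) = 145.0816/(24 × 0.132353) = 45.6738
P₀ = 1/(17.4603 + 45.6738) = 0.01584
Lq = P₀·a^4·ρ / (4!(1-ρ)²) = 0.015839 × 145.0816 × 0.86765 / (24 × 0.017517) = 4.7426
Wq = Lq/λ = 4.7426/17.7 = 0.2679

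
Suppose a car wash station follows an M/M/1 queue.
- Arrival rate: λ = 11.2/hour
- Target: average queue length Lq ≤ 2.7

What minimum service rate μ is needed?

For M/M/1: Lq = λ²/(μ(μ-λ))
Need Lq ≤ 2.7, i.e. μ(μ-λ) ≥ λ²/2.7
μ² - 11.2μ - 125.44/2.7 ≥ 0  →  μ² - 11.2μ - 46.45926 ≥ 0
Quadratic formula (positive root): μ = [λ + √(λ² + 4×46.45926)]/2
Discriminant: 125.44 + 4×46.45926 = 311.2770, √311.2770 = 17.6430
μ ≥ (11.2 + 17.6430)/2 = 14.4215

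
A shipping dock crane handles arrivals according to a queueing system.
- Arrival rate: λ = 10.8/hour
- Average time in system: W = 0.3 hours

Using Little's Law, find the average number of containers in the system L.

Little's Law: L = λW
L = 10.8 × 0.3 = 3.2400 containers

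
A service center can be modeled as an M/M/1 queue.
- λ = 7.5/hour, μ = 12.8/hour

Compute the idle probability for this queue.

ρ = λ/μ = 7.5/12.8 = 0.5859
P(0) = 1 - ρ = 1 - 0.5859 = 0.4141
The server is idle 41.41% of the time.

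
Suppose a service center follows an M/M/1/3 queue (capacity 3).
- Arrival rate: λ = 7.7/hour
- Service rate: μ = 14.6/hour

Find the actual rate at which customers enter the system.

ρ = λ/μ = 7.7/14.6 = 0.5274
P₀ = (1-ρ)/(1-ρ^(K+1)) = (1-0.5274)/(1-0.5274^4) = 0.4726/0.9226 = 0.5122
P_K = P₀×ρ^K = 0.5122 × 0.5274^3 = 0.5122 × 0.1467 = 0.07514
λ_eff = λ(1-P_K) = 7.7 × (1 - 0.07514) = 7.7 × 0.92486 = 7.1214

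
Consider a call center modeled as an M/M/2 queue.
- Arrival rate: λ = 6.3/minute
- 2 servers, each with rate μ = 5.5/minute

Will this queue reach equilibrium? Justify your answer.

Stability requires ρ = λ/(cμ) < 1
ρ = 6.3/(2 × 5.5) = 6.3/11.00 = 0.5727
Since 0.5727 < 1, the system is STABLE.
The servers are busy 57.27% of the time.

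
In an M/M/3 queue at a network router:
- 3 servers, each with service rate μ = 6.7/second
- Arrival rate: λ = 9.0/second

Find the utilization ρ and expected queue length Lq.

Traffic intensity: ρ = λ/(cμ) = 9.0/(3×6.7) = 0.4478
Since ρ = 0.4478 < 1, system is stable.
Offered load a = λ/μ = cρ = 9.0/6.7 = 1.3433
P₀ = [ Σₙ₌₀^2 aⁿ/n! + a^3/(3!(1-ρ)) ]⁻¹
Σ = a^0/0! + a^1/1! + a^2/2! = 1.0000 + 1.3433 + 0.9022 = 3.2455
a^3/(3!(1-ρ)) = 2.4238/(6 × 0.55224) = 0.7315
P₀ = 1/(3.2455 + 0.7315) = 0.2514
Lq = P₀·a^3·ρ / (3!(1-ρ)²) = 0.2514 × 2.4238 × 0.4478 / (6 × 0.3050) = 0.1491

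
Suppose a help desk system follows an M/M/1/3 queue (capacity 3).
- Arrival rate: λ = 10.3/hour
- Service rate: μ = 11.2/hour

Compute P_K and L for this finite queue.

ρ = λ/μ = 10.3/11.2 = 0.91964
P₀ = (1-ρ)/(1-ρ^(K+1)) = (1-0.91964)/(1-0.91964^4) = 0.080360/0.28473 = 0.2822
P_K = P₀×ρ^K = 0.2822 × 0.91964^3 = 0.2822 × 0.7778 = 0.2195
Blocking probability P_3 = 0.2195 (21.95%)
L = ρ[1 - (K+1)ρ^K + Kρ^(K+1)] / [(1-ρ)(1-ρ^(K+1))]
L = 0.91964 × (1 - 4×0.777774 + 3×0.715272) / ((1 - 0.91964) × (1 - 0.715272)) = 1.3955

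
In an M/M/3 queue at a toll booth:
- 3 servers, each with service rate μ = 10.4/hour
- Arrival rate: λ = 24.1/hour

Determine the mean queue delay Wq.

Traffic intensity: ρ = λ/(cμ) = 24.1/(3×10.4) = 0.7724
Since ρ = 0.7724 < 1, system is stable.
Offered load a = λ/μ = cρ = 24.1/10.4 = 2.3173
P₀ = [ Σₙ₌₀^2 aⁿ/n! + a^3/(3!(1-ρ)) ]⁻¹
Σ = a^0/0! + a^1/1! + a^2/2! = 1.0000 + 2.3173 + 2.6850 = 6.0023
a^3/(3!(1-ρ)) = 12.4437/(6 × 0.227564) = 9.1137
P₀ = 1/(6.0023 + 9.1137) = 0.06616
Lq = P₀·a^3·ρ / (3!(1-ρ)²) = 0.066155 × 12.4437 × 0.77244 / (6 × 0.051785) = 2.0465
Wq = Lq/λ = 2.0465/24.1 = 0.08492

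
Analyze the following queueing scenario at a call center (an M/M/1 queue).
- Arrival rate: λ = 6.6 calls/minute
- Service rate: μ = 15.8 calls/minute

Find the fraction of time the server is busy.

Server utilization: ρ = λ/μ
ρ = 6.6/15.8 = 0.4177
The server is busy 41.77% of the time.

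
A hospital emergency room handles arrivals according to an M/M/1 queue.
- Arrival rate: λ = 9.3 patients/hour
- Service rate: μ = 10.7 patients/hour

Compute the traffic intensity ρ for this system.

Server utilization: ρ = λ/μ
ρ = 9.3/10.7 = 0.8692
The server is busy 86.92% of the time.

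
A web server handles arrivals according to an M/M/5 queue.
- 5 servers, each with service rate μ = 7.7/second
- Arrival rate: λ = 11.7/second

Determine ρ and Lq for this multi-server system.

Traffic intensity: ρ = λ/(cμ) = 11.7/(5×7.7) = 0.3039
Since ρ = 0.3039 < 1, system is stable.
Offered load a = λ/μ = cρ = 11.7/7.7 = 1.5195
P₀ = [ Σₙ₌₀^4 aⁿ/n! + a^5/(5!(1-ρ)) ]⁻¹
Σ = a^0/0! + a^1/1! + a^2/2! + a^3/3! + a^4/4! = 1.0000 + 1.5195 + 1.1544 + 0.5847 + 0.2221 = 4.4807
a^5/(5!(1-ρ)) = 8.0998/(120 × 0.6961) = 0.09697
P₀ = 1/(4.4807 + 0.09697) = 0.2185
Lq = P₀·a^5·ρ / (5!(1-ρ)²) = 0.21845 × 8.0998 × 0.30390 / (120 × 0.48456) = 0.009248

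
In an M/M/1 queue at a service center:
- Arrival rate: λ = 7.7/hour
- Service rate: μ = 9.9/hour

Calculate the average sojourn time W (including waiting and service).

First, compute utilization: ρ = λ/μ = 7.7/9.9 = 0.7778
For M/M/1: W = 1/(μ-λ)
W = 1/(9.9-7.7) = 1/2.20
W = 0.4545 hours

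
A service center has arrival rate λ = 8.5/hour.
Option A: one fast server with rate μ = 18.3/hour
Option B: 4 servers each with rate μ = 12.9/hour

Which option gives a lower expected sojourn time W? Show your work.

Option A: single server μ = 18.3 (M/M/1)
  ρ_A = 8.5/18.3 = 0.4645
  W_A = 1/(μ-λ) = 1/(18.3-8.5) = 1/9.80 = 0.1020

Option B: 4 servers μ = 12.9 (M/M/4)
  ρ_B = λ/(cμ) = 8.5/(4×12.9) = 0.1647
  Offered load a = λ/μ = cρ = 8.5/12.9 = 0.6589
  P₀ = [ Σₙ₌₀^3 aⁿ/n! + a^4/(4!(1-ρ)) ]⁻¹
  Σ = a^0/0! + a^1/1! + a^2/2! + a^3/3! = 1.0000 + 0.6589 + 0.2171 + 0.04768 = 1.9237
  a^4/(4!(1-ρ)) = 0.1885/(24 × 0.8353) = 0.009403
  P₀ = 1/(1.9237 + 0.009403) = 0.5173
  Lq = P₀·a^4·ρ / (4!(1-ρ)²) = 0.51731 × 0.18850 × 0.16473 / (24 × 0.69768) = 0.0009593
  Wq_B = Lq/λ = 0.0009593/8.5 = 0.0001129
  W_B = Wq_B + 1/μ = 0.0001129 + 0.07752 = 0.07763

Since W_B = 0.07763 < W_A = 0.1020, Option B (multiple servers) has the shorter time in system.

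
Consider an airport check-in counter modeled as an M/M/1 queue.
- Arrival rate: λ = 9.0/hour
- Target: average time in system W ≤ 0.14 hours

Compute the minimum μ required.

For M/M/1: W = 1/(μ-λ)
Need W ≤ 0.14, so 1/(μ-λ) ≤ 0.14
μ - λ ≥ 1/0.14 = 7.1429
μ ≥ 9.0 + 7.1429 = 16.1429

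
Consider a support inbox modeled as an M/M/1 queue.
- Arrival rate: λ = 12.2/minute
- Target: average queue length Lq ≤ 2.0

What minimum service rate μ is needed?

For M/M/1: Lq = λ²/(μ(μ-λ))
Need Lq ≤ 2.0, i.e. μ(μ-λ) ≥ λ²/2.0
μ² - 12.2μ - 148.84/2.0 ≥ 0  →  μ² - 12.2μ - 74.4200 ≥ 0
Quadratic formula (positive root): μ = [λ + √(λ² + 4×74.4200)]/2
Discriminant: 148.84 + 4×74.4200 = 446.5200, √446.5200 = 21.1310
μ ≥ (12.2 + 21.1310)/2 = 16.6655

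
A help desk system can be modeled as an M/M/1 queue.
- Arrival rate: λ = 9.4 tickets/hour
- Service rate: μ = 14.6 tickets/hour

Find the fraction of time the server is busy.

Server utilization: ρ = λ/μ
ρ = 9.4/14.6 = 0.6438
The server is busy 64.38% of the time.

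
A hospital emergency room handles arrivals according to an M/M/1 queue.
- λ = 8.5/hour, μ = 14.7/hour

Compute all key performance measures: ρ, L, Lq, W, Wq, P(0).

Step 1: ρ = λ/μ = 8.5/14.7 = 0.5782
Step 2: L = λ/(μ-λ) = 8.5/6.20 = 1.3710
Step 3: Lq = λ²/(μ(μ-λ)) = 72.25/(14.7×6.20) = 0.7927
Step 4: W = 1/(μ-λ) = 1/6.20 = 0.1613
Step 5: Wq = λ/(μ(μ-λ)) = 8.5/(14.7×6.20) = 0.09326
Step 6: P(0) = 1-ρ = 0.4218
Verify: L = λW = 8.5×0.1613 = 1.3710 ✔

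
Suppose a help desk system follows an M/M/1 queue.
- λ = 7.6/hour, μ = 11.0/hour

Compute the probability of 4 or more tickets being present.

ρ = λ/μ = 7.6/11.0 = 0.6909
P(N ≥ n) = ρⁿ
P(N ≥ 4) = 0.6909^4
P(N ≥ 4) = 0.2279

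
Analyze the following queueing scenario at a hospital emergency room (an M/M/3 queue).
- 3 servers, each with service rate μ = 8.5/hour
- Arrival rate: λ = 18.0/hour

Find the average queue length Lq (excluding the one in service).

Traffic intensity: ρ = λ/(cμ) = 18.0/(3×8.5) = 0.7059
Since ρ = 0.7059 < 1, system is stable.
Offered load a = λ/μ = cρ = 18.0/8.5 = 2.1176
P₀ = [ Σₙ₌₀^2 aⁿ/n! + a^3/(3!(1-ρ)) ]⁻¹
Σ = a^0/0! + a^1/1! + a^2/2! = 1.00000 + 2.11765 + 2.24221 = 5.3599
a^3/(3!(1-ρ)) = 9.4964/(6 × 0.29412) = 5.3813
P₀ = 1/(5.3599 + 5.3813) = 0.09310
Lq = P₀·a^3·ρ / (3!(1-ρ)²) = 0.09310 × 9.4964 × 0.7059 / (6 × 0.08651) = 1.2024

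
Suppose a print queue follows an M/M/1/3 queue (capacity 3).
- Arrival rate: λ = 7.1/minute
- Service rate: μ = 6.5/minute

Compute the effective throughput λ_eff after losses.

ρ = λ/μ = 7.1/6.5 = 1.0923
P₀ = (1-ρ)/(1-ρ^(K+1)) = (1-1.0923)/(1-1.0923^4) = -0.09230/-0.4235 = 0.2179
P_K = P₀×ρ^K = 0.2179 × 1.0923^3 = 0.2179 × 1.3032 = 0.2840
λ_eff = λ(1-P_K) = 7.1 × (1 - 0.28402) = 7.1 × 0.71598 = 5.0835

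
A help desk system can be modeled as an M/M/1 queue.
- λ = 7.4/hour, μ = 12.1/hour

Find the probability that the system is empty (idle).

ρ = λ/μ = 7.4/12.1 = 0.6116
P(0) = 1 - ρ = 1 - 0.6116 = 0.3884
The server is idle 38.84% of the time.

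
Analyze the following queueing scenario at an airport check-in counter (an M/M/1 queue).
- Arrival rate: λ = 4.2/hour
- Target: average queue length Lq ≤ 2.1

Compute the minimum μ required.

For M/M/1: Lq = λ²/(μ(μ-λ))
Need Lq ≤ 2.1, i.e. μ(μ-λ) ≥ λ²/2.1
μ² - 4.2μ - 17.64/2.1 ≥ 0  →  μ² - 4.2μ - 8.4000 ≥ 0
Quadratic formula (positive root): μ = [λ + √(λ² + 4×8.4000)]/2
Discriminant: 17.64 + 4×8.4000 = 51.2400, √51.2400 = 7.1582
μ ≥ (4.2 + 7.1582)/2 = 5.6791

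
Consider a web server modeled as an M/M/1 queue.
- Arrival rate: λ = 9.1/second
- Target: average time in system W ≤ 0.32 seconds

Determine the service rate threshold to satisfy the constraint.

For M/M/1: W = 1/(μ-λ)
Need W ≤ 0.32, so 1/(μ-λ) ≤ 0.32
μ - λ ≥ 1/0.32 = 3.1250
μ ≥ 9.1 + 3.1250 = 12.2250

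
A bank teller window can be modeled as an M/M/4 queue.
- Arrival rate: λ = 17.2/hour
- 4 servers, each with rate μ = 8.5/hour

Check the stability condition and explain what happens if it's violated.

Stability requires ρ = λ/(cμ) < 1
ρ = 17.2/(4 × 8.5) = 17.2/34.00 = 0.5059
Since 0.5059 < 1, the system is STABLE.
The servers are busy 50.59% of the time.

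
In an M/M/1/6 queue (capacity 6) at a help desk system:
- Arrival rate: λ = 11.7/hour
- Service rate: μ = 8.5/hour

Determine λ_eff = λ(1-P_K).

ρ = λ/μ = 11.7/8.5 = 1.3765
P₀ = (1-ρ)/(1-ρ^(K+1)) = (1-1.3765)/(1-1.3765^7) = -0.3765/-8.3634 = 0.04502
P_K = P₀×ρ^K = 0.04502 × 1.3765^6 = 0.04502 × 6.8023 = 0.3062
λ_eff = λ(1-P_K) = 11.7 × (1 - 0.30621) = 11.7 × 0.69379 = 8.1173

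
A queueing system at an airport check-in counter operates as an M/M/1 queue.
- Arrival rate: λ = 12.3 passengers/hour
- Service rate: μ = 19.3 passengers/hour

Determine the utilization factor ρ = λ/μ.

Server utilization: ρ = λ/μ
ρ = 12.3/19.3 = 0.6373
The server is busy 63.73% of the time.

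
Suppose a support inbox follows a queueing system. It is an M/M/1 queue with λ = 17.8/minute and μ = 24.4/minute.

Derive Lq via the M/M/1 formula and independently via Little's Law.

Method 1 (direct): Lq = λ²/(μ(μ-λ)) = 316.84/(24.4 × 6.60) = 1.9675

Method 2 (Little's Law):
W = 1/(μ-λ) = 1/6.60 = 0.1515152
Wq = W - 1/μ = 0.1515152 - 0.04098361 = 0.110532
Lq = λWq = 17.8 × 0.110532 = 1.9675 ✔ (matches Method 1)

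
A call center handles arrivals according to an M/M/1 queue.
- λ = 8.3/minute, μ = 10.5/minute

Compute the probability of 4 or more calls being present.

ρ = λ/μ = 8.3/10.5 = 0.79048
P(N ≥ n) = ρⁿ
P(N ≥ 4) = 0.79048^4
P(N ≥ 4) = 0.3904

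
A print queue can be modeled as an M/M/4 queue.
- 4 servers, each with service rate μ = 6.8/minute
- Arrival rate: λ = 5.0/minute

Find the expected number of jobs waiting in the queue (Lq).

Traffic intensity: ρ = λ/(cμ) = 5.0/(4×6.8) = 0.1838
Since ρ = 0.1838 < 1, system is stable.
Offered load a = λ/μ = cρ = 5.0/6.8 = 0.7353
P₀ = [ Σₙ₌₀^3 aⁿ/n! + a^4/(4!(1-ρ)) ]⁻¹
Σ = a^0/0! + a^1/1! + a^2/2! + a^3/3! = 1.0000 + 0.7353 + 0.2703 + 0.06626 = 2.0719
a^4/(4!(1-ρ)) = 0.2923/(24 × 0.8162) = 0.01492
P₀ = 1/(2.0719 + 0.01492) = 0.4792
Lq = P₀·a^4·ρ / (4!(1-ρ)²) = 0.47920 × 0.29231 × 0.18382 / (24 × 0.66614) = 0.001611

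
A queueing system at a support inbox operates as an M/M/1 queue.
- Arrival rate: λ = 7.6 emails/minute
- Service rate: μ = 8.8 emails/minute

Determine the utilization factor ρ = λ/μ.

Server utilization: ρ = λ/μ
ρ = 7.6/8.8 = 0.8636
The server is busy 86.36% of the time.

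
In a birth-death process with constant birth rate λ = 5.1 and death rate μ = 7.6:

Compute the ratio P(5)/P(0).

For constant rates: P(n)/P(0) = (λ/μ)^n
P(5)/P(0) = (5.1/7.6)^5 = 0.6711^5 = 0.1361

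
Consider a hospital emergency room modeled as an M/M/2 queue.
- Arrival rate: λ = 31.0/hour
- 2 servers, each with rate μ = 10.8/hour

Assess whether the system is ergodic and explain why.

Stability requires ρ = λ/(cμ) < 1
ρ = 31.0/(2 × 10.8) = 31.0/21.60 = 1.4352
Since 1.4352 ≥ 1, the system is UNSTABLE.
Need c > λ/μ = 31.0/10.8 = 2.87.
Minimum servers needed: c = 3.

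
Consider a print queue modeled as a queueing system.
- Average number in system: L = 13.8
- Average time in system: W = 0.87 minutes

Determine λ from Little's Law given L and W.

Little's Law: L = λW, so λ = L/W
λ = 13.8/0.87 = 15.8621 jobs/minute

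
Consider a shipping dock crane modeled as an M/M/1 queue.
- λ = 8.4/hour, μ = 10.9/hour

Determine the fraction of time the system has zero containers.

ρ = λ/μ = 8.4/10.9 = 0.7706
P(0) = 1 - ρ = 1 - 0.7706 = 0.2294
The server is idle 22.94% of the time.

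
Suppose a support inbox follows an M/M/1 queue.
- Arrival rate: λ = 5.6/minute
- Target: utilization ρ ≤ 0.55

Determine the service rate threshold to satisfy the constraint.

ρ = λ/μ, so μ = λ/ρ
μ ≥ 5.6/0.55 = 10.1818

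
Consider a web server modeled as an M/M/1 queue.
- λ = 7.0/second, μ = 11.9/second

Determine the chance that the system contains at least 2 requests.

ρ = λ/μ = 7.0/11.9 = 0.5882
P(N ≥ n) = ρⁿ
P(N ≥ 2) = 0.5882^2
P(N ≥ 2) = 0.3460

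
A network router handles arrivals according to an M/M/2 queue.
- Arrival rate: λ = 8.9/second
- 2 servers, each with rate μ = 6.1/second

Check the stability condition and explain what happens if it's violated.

Stability requires ρ = λ/(cμ) < 1
ρ = 8.9/(2 × 6.1) = 8.9/12.20 = 0.7295
Since 0.7295 < 1, the system is STABLE.
The servers are busy 72.95% of the time.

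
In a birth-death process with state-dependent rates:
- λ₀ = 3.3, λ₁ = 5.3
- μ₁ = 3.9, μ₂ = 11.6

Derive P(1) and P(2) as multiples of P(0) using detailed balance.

Balance equations:
State 0: λ₀P₀ = μ₁P₁ → P₁ = (λ₀/μ₁)P₀ = (3.3/3.9)P₀ = 0.8462P₀
State 1: P₂ = (λ₀λ₁)/(μ₁μ₂)P₀ = (3.3×5.3)/(3.9×11.6)P₀ = 0.3866P₀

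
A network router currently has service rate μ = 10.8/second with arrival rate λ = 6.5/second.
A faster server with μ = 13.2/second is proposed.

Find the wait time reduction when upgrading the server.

System 1: ρ₁ = 6.5/10.8 = 0.6019, W₁ = 1/(10.8-6.5) = 0.23256
System 2: ρ₂ = 6.5/13.2 = 0.4924, W₂ = 1/(13.2-6.5) = 0.14925
Improvement: (W₁-W₂)/W₁ = (0.23256-0.14925)/0.23256 = 35.82%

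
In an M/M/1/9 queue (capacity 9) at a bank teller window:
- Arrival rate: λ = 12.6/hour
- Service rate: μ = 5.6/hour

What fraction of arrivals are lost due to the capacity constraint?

ρ = λ/μ = 12.6/5.6 = 2.2500
P₀ = (1-ρ)/(1-ρ^(K+1)) = (1-2.2500)/(1-2.2500^10) = -1.2500/-3324.2567 = 0.0003760
P_K = P₀×ρ^K = 0.0003760 × 2.2500^9 = 0.0003760 × 1477.8919 = 0.5557
Blocking probability = 55.57%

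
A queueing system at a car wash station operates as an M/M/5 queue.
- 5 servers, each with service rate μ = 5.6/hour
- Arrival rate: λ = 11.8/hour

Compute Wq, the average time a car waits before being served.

Traffic intensity: ρ = λ/(cμ) = 11.8/(5×5.6) = 0.4214
Since ρ = 0.4214 < 1, system is stable.
Offered load a = λ/μ = cρ = 11.8/5.6 = 2.1071
P₀ = [ Σₙ₌₀^4 aⁿ/n! + a^5/(5!(1-ρ)) ]⁻¹
Σ = a^0/0! + a^1/1! + a^2/2! + a^3/3! + a^4/4! = 1.00000 + 2.10714 + 2.22003 + 1.55930 + 0.821419 = 7.7079
a^5/(5!(1-ρ)) = 41.5403/(120 × 0.5786) = 0.5983
P₀ = 1/(7.7079 + 0.5983) = 0.1204
Lq = P₀·a^5·ρ / (5!(1-ρ)²) = 0.12039 × 41.5403 × 0.42143 / (120 × 0.33474) = 0.05247
Wq = Lq/λ = 0.052468/11.8 = 0.004446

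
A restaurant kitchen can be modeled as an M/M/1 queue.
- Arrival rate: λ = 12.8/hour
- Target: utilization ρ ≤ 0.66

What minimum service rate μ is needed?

ρ = λ/μ, so μ = λ/ρ
μ ≥ 12.8/0.66 = 19.3939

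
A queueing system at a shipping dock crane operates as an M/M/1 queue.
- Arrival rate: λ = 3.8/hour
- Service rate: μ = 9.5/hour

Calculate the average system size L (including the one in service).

ρ = λ/μ = 3.8/9.5 = 0.4000
For M/M/1: L = λ/(μ-λ)
L = 3.8/(9.5-3.8) = 3.8/5.70
L = 0.6667 containers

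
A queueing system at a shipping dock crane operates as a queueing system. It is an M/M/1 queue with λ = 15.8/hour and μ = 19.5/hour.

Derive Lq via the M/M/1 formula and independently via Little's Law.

Method 1 (direct): Lq = λ²/(μ(μ-λ)) = 249.64/(19.5 × 3.70) = 3.4600

Method 2 (Little's Law):
W = 1/(μ-λ) = 1/3.70 = 0.27027
Wq = W - 1/μ = 0.27027 - 0.051282 = 0.21899
Lq = λWq = 15.8 × 0.21899 = 3.4600 ✔ (matches Method 1)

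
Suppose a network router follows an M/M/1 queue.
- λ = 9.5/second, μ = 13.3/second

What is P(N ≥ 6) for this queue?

ρ = λ/μ = 9.5/13.3 = 0.7143
P(N ≥ n) = ρⁿ
P(N ≥ 6) = 0.7143^6
P(N ≥ 6) = 0.1328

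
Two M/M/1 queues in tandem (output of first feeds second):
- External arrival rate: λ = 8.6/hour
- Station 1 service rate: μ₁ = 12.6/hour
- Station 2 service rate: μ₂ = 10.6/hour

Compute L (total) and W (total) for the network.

By Jackson's theorem, each station behaves as independent M/M/1.
Station 1: ρ₁ = 8.6/12.6 = 0.6825, L₁ = ρ₁/(1-ρ₁) = λ/(μ₁-λ) = 8.6/4.00 = 2.1500
Station 2: ρ₂ = 8.6/10.6 = 0.8113, L₂ = ρ₂/(1-ρ₂) = λ/(μ₂-λ) = 8.6/2.00 = 4.3000
Total: L = L₁ + L₂ = 2.1500 + 4.3000 = 6.4500
W = L/λ = 6.4500/8.6 = 0.7500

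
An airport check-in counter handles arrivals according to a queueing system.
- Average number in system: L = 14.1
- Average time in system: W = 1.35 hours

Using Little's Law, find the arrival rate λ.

Little's Law: L = λW, so λ = L/W
λ = 14.1/1.35 = 10.4444 passengers/hour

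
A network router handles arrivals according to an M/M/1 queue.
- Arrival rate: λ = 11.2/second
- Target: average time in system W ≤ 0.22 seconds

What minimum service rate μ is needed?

For M/M/1: W = 1/(μ-λ)
Need W ≤ 0.22, so 1/(μ-λ) ≤ 0.22
μ - λ ≥ 1/0.22 = 4.5455
μ ≥ 11.2 + 4.5455 = 15.7455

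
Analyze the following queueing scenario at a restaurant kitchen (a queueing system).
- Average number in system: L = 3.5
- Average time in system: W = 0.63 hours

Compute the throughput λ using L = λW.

Little's Law: L = λW, so λ = L/W
λ = 3.5/0.63 = 5.5556 orders/hour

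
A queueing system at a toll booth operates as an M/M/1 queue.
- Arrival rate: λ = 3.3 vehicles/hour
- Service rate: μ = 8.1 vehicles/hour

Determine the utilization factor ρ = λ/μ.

Server utilization: ρ = λ/μ
ρ = 3.3/8.1 = 0.4074
The server is busy 40.74% of the time.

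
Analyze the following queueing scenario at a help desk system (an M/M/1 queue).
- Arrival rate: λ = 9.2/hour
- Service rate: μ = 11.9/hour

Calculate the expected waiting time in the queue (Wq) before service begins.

First, compute utilization: ρ = λ/μ = 9.2/11.9 = 0.7731
For M/M/1: Wq = λ/(μ(μ-λ))
Wq = 9.2/(11.9 × (11.9-9.2))
Wq = 9.2/(11.9 × 2.70)
Wq = 0.2863 hours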